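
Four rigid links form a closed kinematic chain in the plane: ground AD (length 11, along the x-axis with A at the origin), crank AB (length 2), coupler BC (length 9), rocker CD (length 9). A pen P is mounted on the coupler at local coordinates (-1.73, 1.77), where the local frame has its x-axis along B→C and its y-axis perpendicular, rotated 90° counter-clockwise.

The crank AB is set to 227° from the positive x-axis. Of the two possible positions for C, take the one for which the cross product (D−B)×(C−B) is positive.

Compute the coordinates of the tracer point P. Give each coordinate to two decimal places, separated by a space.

A=(0,0), D=(11.00,0)
B = A + 2.00·(cos227°, sin227°) = (-1.3640, -1.4627)
|BD| = 12.4502
circle(B,9.00) ∩ circle(D,9.00): a=6.2251, h=6.4998
  candidates: C₊=(4.0544,5.7235) cross=80.925; C₋=(5.5816,-7.1862) cross=-80.925
  mode + wants cross > 0 → take C=(4.0544,5.7235) (cross=80.925)
ex = (C−B)/|BC| = (0.6020,0.7985); ey = (-0.7985,0.6020)
P = B + -1.73·ex + 1.77·ey = (-3.8188,-1.7784)

-3.82 -1.78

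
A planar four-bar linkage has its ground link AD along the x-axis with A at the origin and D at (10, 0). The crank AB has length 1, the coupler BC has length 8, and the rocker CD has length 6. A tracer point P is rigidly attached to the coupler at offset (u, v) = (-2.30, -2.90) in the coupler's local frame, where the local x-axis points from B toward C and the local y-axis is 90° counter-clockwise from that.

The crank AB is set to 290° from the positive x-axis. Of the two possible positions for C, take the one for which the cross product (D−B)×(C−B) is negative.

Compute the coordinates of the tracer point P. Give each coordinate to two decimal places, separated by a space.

A=(0,0), D=(10.00,0)
B = A + 1.00·(cos290°, sin290°) = (0.3420, -0.9397)
|BD| = 9.7036
circle(B,8.00) ∩ circle(D,6.00): a=6.2946, h=4.9375
  candidates: C₊=(6.1289,4.5841) cross=47.911; C₋=(7.0851,-5.2444) cross=-47.911
  mode - wants cross < 0 → take C=(7.0851,-5.2444) (cross=-47.911)
ex = (C−B)/|BC| = (0.8429,-0.5381); ey = (0.5381,0.8429)
P = B + -2.30·ex + -2.90·ey = (-3.1571,-2.1465)

-3.16 -2.15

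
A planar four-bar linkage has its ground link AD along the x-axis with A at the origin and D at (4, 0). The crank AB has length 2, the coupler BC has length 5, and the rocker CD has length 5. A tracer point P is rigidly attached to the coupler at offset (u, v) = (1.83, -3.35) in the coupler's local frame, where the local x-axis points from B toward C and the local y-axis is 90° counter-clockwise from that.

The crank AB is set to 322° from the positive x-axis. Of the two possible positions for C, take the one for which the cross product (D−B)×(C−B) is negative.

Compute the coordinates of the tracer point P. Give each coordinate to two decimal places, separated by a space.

0.36 -4.85

A=(0,0), D=(4.00,0)
B = A + 2.00·(cos322°, sin322°) = (1.5760, -1.2313)
|BD| = 2.7188
circle(B,5.00) ∩ circle(D,5.00): a=1.3594, h=4.8117
  candidates: C₊=(0.6088,3.6742) cross=13.082; C₋=(4.9672,-4.9056) cross=-13.082
  mode - wants cross < 0 → take C=(4.9672,-4.9056) (cross=-13.082)
ex = (C−B)/|BC| = (0.6782,-0.7348); ey = (0.7348,0.6782)
P = B + 1.83·ex + -3.35·ey = (0.3554,-4.8482)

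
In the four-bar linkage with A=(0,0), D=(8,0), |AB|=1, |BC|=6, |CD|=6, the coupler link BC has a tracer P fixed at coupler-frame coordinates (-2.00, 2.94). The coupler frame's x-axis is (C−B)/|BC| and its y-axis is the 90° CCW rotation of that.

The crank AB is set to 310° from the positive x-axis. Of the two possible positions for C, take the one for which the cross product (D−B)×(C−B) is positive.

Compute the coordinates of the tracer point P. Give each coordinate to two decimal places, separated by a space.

-2.91 -0.90

A=(0,0), D=(8.00,0)
B = A + 1.00·(cos310°, sin310°) = (0.6428, -0.7660)
|BD| = 7.3970
circle(B,6.00) ∩ circle(D,6.00): a=3.6985, h=4.7245
  candidates: C₊=(3.8321,4.3161) cross=34.947; C₋=(4.8107,-5.0821) cross=-34.947
  mode + wants cross > 0 → take C=(3.8321,4.3161) (cross=34.947)
ex = (C−B)/|BC| = (0.5316,0.8470); ey = (-0.8470,0.5316)
P = B + -2.00·ex + 2.94·ey = (-2.9106,-0.8973)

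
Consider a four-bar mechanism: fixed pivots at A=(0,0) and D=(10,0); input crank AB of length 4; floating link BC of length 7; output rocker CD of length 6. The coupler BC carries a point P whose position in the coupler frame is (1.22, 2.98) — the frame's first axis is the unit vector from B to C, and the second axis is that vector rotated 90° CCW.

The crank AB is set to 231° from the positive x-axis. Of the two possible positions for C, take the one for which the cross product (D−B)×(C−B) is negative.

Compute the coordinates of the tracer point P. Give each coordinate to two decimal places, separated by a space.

A=(0,0), D=(10.00,0)
B = A + 4.00·(cos231°, sin231°) = (-2.5173, -3.1086)
|BD| = 12.8975
circle(B,7.00) ∩ circle(D,6.00): a=6.9527, h=0.8122
  candidates: C₊=(4.0347,-0.6446) cross=10.475; C₋=(4.4262,-2.2210) cross=-10.475
  mode - wants cross < 0 → take C=(4.4262,-2.2210) (cross=-10.475)
ex = (C−B)/|BC| = (0.9919,0.1268); ey = (-0.1268,0.9919)
P = B + 1.22·ex + 2.98·ey = (-1.6850,0.0021)

-1.68 0.00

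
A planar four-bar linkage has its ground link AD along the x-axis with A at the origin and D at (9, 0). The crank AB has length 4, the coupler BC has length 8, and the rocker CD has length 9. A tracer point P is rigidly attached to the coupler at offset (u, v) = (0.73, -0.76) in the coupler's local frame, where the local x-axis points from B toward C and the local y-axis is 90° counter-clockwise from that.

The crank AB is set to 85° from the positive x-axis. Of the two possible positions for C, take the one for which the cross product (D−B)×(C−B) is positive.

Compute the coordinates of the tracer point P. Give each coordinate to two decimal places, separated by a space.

1.39 3.81

A=(0,0), D=(9.00,0)
B = A + 4.00·(cos85°, sin85°) = (0.3486, 3.9848)
|BD| = 9.5250
circle(B,8.00) ∩ circle(D,9.00): a=3.8701, h=7.0016
  candidates: C₊=(6.7929,8.7252) cross=66.690; C₋=(0.9346,-3.9937) cross=-66.690
  mode + wants cross > 0 → take C=(6.7929,8.7252) (cross=66.690)
ex = (C−B)/|BC| = (0.8055,0.5925); ey = (-0.5925,0.8055)
P = B + 0.73·ex + -0.76·ey = (1.3870,3.8051)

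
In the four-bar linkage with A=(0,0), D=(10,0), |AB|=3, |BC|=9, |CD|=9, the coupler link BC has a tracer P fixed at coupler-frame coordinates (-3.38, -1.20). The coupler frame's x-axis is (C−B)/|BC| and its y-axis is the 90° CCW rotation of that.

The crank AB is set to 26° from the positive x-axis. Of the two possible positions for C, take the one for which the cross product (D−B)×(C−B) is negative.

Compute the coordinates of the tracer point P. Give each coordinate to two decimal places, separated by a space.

A=(0,0), D=(10.00,0)
B = A + 3.00·(cos26°, sin26°) = (2.6964, 1.3151)
|BD| = 7.4211
circle(B,9.00) ∩ circle(D,9.00): a=3.7105, h=8.1995
  candidates: C₊=(7.8013,8.7273) cross=60.849; C₋=(4.8951,-7.4122) cross=-60.849
  mode - wants cross < 0 → take C=(4.8951,-7.4122) (cross=-60.849)
ex = (C−B)/|BC| = (0.2443,-0.9697); ey = (0.9697,0.2443)
P = B + -3.38·ex + -1.20·ey = (0.7070,4.2995)

0.71 4.30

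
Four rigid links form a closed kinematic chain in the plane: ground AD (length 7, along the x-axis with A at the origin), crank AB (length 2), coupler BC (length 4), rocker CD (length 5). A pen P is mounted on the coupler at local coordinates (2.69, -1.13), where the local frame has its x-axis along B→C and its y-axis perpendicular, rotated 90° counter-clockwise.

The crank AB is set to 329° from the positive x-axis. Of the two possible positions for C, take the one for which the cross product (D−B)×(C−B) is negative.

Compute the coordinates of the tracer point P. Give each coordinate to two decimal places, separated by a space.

A=(0,0), D=(7.00,0)
B = A + 2.00·(cos329°, sin329°) = (1.7143, -1.0301)
|BD| = 5.3851
circle(B,4.00) ∩ circle(D,5.00): a=1.8569, h=3.5429
  candidates: C₊=(2.8593,2.8026) cross=19.079; C₋=(4.2146,-4.1523) cross=-19.079
  mode - wants cross < 0 → take C=(4.2146,-4.1523) (cross=-19.079)
ex = (C−B)/|BC| = (0.6251,-0.7806); ey = (0.7806,0.6251)
P = B + 2.69·ex + -1.13·ey = (2.5138,-3.8361)

2.51 -3.84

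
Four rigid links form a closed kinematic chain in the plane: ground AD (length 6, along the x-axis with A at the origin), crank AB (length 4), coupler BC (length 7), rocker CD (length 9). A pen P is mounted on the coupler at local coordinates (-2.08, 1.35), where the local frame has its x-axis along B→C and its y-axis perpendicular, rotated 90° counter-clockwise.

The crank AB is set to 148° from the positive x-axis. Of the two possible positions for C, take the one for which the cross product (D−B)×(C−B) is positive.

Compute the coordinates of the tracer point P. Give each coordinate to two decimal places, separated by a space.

A=(0,0), D=(6.00,0)
B = A + 4.00·(cos148°, sin148°) = (-3.3922, 2.1197)
|BD| = 9.6284
circle(B,7.00) ∩ circle(D,9.00): a=3.1525, h=6.2500
  candidates: C₊=(1.0588,7.5223) cross=60.177; C₋=(-1.6930,-4.6710) cross=-60.177
  mode + wants cross > 0 → take C=(1.0588,7.5223) (cross=60.177)
ex = (C−B)/|BC| = (0.6359,0.7718); ey = (-0.7718,0.6359)
P = B + -2.08·ex + 1.35·ey = (-5.7567,1.3727)

-5.76 1.37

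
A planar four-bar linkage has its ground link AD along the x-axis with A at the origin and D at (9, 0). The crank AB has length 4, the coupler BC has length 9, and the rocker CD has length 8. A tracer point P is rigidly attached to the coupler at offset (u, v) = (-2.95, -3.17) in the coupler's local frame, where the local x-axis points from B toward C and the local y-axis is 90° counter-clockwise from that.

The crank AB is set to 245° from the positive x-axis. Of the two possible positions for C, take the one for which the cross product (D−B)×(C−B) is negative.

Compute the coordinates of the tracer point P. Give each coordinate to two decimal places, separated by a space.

A=(0,0), D=(9.00,0)
B = A + 4.00·(cos245°, sin245°) = (-1.6905, -3.6252)
|BD| = 11.2884
circle(B,9.00) ∩ circle(D,8.00): a=6.3972, h=6.3306
  candidates: C₊=(2.3348,4.4244) cross=71.462; C₋=(6.4009,-7.5660) cross=-71.462
  mode - wants cross < 0 → take C=(6.4009,-7.5660) (cross=-71.462)
ex = (C−B)/|BC| = (0.8990,-0.4379); ey = (0.4379,0.8990)
P = B + -2.95·ex + -3.17·ey = (-5.7307,-5.1835)

-5.73 -5.18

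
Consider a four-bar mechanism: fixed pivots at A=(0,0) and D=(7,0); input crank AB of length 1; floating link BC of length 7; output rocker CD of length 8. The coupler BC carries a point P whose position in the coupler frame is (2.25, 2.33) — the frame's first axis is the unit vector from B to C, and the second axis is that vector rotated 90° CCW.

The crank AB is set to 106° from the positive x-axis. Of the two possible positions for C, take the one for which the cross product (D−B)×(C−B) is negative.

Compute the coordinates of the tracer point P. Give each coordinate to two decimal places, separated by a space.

A=(0,0), D=(7.00,0)
B = A + 1.00·(cos106°, sin106°) = (-0.2756, 0.9613)
|BD| = 7.3389
circle(B,7.00) ∩ circle(D,8.00): a=2.6475, h=6.4800
  candidates: C₊=(3.1978,7.0387) cross=47.556; C₋=(1.5003,-5.8097) cross=-47.556
  mode - wants cross < 0 → take C=(1.5003,-5.8097) (cross=-47.556)
ex = (C−B)/|BC| = (0.2537,-0.9673); ey = (0.9673,0.2537)
P = B + 2.25·ex + 2.33·ey = (2.5490,-0.6240)

2.55 -0.62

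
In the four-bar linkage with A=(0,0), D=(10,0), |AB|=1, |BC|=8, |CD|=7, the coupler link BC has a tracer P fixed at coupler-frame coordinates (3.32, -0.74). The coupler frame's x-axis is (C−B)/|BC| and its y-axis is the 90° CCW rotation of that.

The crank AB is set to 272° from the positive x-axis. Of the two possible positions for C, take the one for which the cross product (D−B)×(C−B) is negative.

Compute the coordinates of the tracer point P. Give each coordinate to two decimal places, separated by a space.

A=(0,0), D=(10.00,0)
B = A + 1.00·(cos272°, sin272°) = (0.0349, -0.9994)
|BD| = 10.0151
circle(B,8.00) ∩ circle(D,7.00): a=5.7564, h=5.5555
  candidates: C₊=(5.2082,5.1028) cross=55.639; C₋=(6.3170,-5.9527) cross=-55.639
  mode - wants cross < 0 → take C=(6.3170,-5.9527) (cross=-55.639)
ex = (C−B)/|BC| = (0.7853,-0.6192); ey = (0.6192,0.7853)
P = B + 3.32·ex + -0.74·ey = (2.1838,-3.6361)

2.18 -3.64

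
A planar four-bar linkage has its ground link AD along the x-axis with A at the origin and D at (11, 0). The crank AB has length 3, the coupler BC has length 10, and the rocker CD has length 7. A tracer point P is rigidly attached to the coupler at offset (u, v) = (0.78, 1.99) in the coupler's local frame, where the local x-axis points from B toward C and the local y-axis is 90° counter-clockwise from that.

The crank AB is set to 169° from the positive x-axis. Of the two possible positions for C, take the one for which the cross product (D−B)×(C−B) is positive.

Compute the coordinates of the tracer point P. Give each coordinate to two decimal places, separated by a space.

-3.11 2.70

A=(0,0), D=(11.00,0)
B = A + 3.00·(cos169°, sin169°) = (-2.9449, 0.5724)
|BD| = 13.9566
circle(B,10.00) ∩ circle(D,7.00): a=8.8054, h=4.7397
  candidates: C₊=(6.0475,4.9470) cross=66.150; C₋=(5.6587,-4.5245) cross=-66.150
  mode + wants cross > 0 → take C=(6.0475,4.9470) (cross=66.150)
ex = (C−B)/|BC| = (0.8992,0.4375); ey = (-0.4375,0.8992)
P = B + 0.78·ex + 1.99·ey = (-3.1140,2.7031)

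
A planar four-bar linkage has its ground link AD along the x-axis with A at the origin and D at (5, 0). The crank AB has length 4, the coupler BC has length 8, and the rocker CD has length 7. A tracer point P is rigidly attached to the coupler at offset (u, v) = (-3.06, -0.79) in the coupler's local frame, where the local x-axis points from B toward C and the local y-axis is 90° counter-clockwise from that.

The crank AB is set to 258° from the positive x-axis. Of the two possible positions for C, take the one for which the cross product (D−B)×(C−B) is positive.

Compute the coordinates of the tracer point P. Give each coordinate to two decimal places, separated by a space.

A=(0,0), D=(5.00,0)
B = A + 4.00·(cos258°, sin258°) = (-0.8316, -3.9126)
|BD| = 7.0226
circle(B,8.00) ∩ circle(D,7.00): a=4.5793, h=6.5597
  candidates: C₊=(-0.6837,4.0860) cross=46.066; C₋=(6.6258,-6.8086) cross=-46.066
  mode + wants cross > 0 → take C=(-0.6837,4.0860) (cross=46.066)
ex = (C−B)/|BC| = (0.0185,0.9998); ey = (-0.9998,0.0185)
P = B + -3.06·ex + -0.79·ey = (-0.0984,-6.9867)

-0.10 -6.99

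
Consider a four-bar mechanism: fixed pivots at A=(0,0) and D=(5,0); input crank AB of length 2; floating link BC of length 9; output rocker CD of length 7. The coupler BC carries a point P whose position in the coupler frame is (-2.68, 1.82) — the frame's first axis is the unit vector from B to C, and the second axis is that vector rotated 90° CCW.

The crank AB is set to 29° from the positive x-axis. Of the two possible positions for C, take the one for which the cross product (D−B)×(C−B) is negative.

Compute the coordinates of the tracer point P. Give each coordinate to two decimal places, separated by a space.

A=(0,0), D=(5.00,0)
B = A + 2.00·(cos29°, sin29°) = (1.7492, 0.9696)
|BD| = 3.3923
circle(B,9.00) ∩ circle(D,7.00): a=6.4127, h=6.3148
  candidates: C₊=(9.6994,5.1880) cross=21.422; C₋=(6.0895,-6.9147) cross=-21.422
  mode - wants cross < 0 → take C=(6.0895,-6.9147) (cross=-21.422)
ex = (C−B)/|BC| = (0.4822,-0.8760); ey = (0.8760,0.4822)
P = B + -2.68·ex + 1.82·ey = (2.0512,4.1951)

2.05 4.20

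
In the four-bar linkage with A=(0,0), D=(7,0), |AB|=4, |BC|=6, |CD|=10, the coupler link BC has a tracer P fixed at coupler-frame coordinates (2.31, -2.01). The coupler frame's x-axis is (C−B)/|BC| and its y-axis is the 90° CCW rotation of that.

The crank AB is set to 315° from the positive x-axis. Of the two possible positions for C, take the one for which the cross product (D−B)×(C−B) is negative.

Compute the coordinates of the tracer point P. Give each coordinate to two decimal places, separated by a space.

0.61 -4.93

A=(0,0), D=(7.00,0)
B = A + 4.00·(cos315°, sin315°) = (2.8284, -2.8284)
|BD| = 5.0400
circle(B,6.00) ∩ circle(D,10.00): a=-3.8291, h=4.6193
  candidates: C₊=(-2.9332,-1.1540) cross=23.281; C₋=(2.2514,-8.8006) cross=-23.281
  mode - wants cross < 0 → take C=(2.2514,-8.8006) (cross=-23.281)
ex = (C−B)/|BC| = (-0.0962,-0.9954); ey = (0.9954,-0.0962)
P = B + 2.31·ex + -2.01·ey = (0.6056,-4.9344)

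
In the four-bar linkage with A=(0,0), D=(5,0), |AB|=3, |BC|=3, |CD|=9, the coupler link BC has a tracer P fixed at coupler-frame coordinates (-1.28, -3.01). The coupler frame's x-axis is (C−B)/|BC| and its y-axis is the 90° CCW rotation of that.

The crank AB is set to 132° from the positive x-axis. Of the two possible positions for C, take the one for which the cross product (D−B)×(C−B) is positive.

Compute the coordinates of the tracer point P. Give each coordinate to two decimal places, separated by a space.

1.13 1.29

A=(0,0), D=(5.00,0)
B = A + 3.00·(cos132°, sin132°) = (-2.0074, 2.2294)
|BD| = 7.3535
circle(B,3.00) ∩ circle(D,9.00): a=-1.2189, h=2.7412
  candidates: C₊=(-2.3378,5.2112) cross=20.158; C₋=(-4.0000,-0.0132) cross=-20.158
  mode + wants cross > 0 → take C=(-2.3378,5.2112) (cross=20.158)
ex = (C−B)/|BC| = (-0.1101,0.9939); ey = (-0.9939,-0.1101)
P = B + -1.28·ex + -3.01·ey = (1.1253,1.2888)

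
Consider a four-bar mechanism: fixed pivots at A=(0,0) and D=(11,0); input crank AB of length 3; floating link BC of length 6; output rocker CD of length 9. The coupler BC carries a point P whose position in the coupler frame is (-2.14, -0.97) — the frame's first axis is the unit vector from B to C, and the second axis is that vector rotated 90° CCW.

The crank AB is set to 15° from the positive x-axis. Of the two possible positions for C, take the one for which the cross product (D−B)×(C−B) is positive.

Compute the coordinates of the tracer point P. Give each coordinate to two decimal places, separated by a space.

3.16 -1.56

A=(0,0), D=(11.00,0)
B = A + 3.00·(cos15°, sin15°) = (2.8978, 0.7765)
|BD| = 8.1393
circle(B,6.00) ∩ circle(D,9.00): a=1.3053, h=5.8563
  candidates: C₊=(4.7558,6.4815) cross=47.666; C₋=(3.6385,-5.1776) cross=-47.666
  mode + wants cross > 0 → take C=(4.7558,6.4815) (cross=47.666)
ex = (C−B)/|BC| = (0.3097,0.9508); ey = (-0.9508,0.3097)
P = B + -2.14·ex + -0.97·ey = (3.1574,-1.5587)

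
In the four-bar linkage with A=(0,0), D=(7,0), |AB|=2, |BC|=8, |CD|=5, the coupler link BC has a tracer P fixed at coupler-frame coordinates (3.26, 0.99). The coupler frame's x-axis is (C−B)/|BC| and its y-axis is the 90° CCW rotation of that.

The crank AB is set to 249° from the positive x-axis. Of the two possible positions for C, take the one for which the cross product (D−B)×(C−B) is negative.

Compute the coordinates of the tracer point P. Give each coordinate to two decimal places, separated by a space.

2.67 -2.23

A=(0,0), D=(7.00,0)
B = A + 2.00·(cos249°, sin249°) = (-0.7167, -1.8672)
|BD| = 7.9394
circle(B,8.00) ∩ circle(D,5.00): a=6.4258, h=4.7654
  candidates: C₊=(4.4081,4.2758) cross=37.834; C₋=(6.6496,-4.9877) cross=-37.834
  mode - wants cross < 0 → take C=(6.6496,-4.9877) (cross=-37.834)
ex = (C−B)/|BC| = (0.9208,-0.3901); ey = (0.3901,0.9208)
P = B + 3.26·ex + 0.99·ey = (2.6712,-2.2272)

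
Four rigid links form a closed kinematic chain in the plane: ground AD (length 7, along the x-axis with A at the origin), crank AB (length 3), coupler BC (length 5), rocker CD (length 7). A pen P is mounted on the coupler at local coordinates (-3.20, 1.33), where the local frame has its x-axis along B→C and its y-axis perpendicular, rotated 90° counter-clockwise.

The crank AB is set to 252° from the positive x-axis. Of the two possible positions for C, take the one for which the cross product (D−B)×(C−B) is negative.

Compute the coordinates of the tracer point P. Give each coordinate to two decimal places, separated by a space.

-2.72 0.11

A=(0,0), D=(7.00,0)
B = A + 3.00·(cos252°, sin252°) = (-0.9271, -2.8532)
|BD| = 8.4249
circle(B,5.00) ∩ circle(D,7.00): a=2.7881, h=4.1505
  candidates: C₊=(0.2907,1.9963) cross=34.967; C₋=(3.1019,-5.8142) cross=-34.967
  mode - wants cross < 0 → take C=(3.1019,-5.8142) (cross=-34.967)
ex = (C−B)/|BC| = (0.8058,-0.5922); ey = (0.5922,0.8058)
P = B + -3.20·ex + 1.33·ey = (-2.7179,0.1136)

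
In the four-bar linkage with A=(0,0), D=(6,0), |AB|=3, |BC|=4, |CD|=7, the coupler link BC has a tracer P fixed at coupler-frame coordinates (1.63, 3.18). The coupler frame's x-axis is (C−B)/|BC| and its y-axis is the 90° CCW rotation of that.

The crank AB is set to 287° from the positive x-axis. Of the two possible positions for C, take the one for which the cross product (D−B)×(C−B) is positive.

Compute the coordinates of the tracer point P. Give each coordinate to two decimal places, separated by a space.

-2.70 -2.89

A=(0,0), D=(6.00,0)
B = A + 3.00·(cos287°, sin287°) = (0.8771, -2.8689)
|BD| = 5.8715
circle(B,4.00) ∩ circle(D,7.00): a=0.1256, h=3.9980
  candidates: C₊=(-0.9668,0.6807) cross=23.474; C₋=(2.9402,-6.2958) cross=-23.474
  mode + wants cross > 0 → take C=(-0.9668,0.6807) (cross=23.474)
ex = (C−B)/|BC| = (-0.4610,0.8874); ey = (-0.8874,-0.4610)
P = B + 1.63·ex + 3.18·ey = (-2.6962,-2.8884)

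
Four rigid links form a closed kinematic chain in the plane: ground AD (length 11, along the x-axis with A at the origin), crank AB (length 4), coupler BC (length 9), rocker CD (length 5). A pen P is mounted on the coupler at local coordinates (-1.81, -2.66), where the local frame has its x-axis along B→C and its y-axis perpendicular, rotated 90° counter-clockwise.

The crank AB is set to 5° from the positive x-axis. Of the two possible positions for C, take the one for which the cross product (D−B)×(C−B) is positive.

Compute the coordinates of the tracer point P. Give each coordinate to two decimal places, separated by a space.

A=(0,0), D=(11.00,0)
B = A + 4.00·(cos5°, sin5°) = (3.9848, 0.3486)
|BD| = 7.0239
circle(B,9.00) ∩ circle(D,5.00): a=7.4983, h=4.9774
  candidates: C₊=(11.7209,4.9478) cross=34.961; C₋=(11.2268,-4.9949) cross=-34.961
  mode + wants cross > 0 → take C=(11.7209,4.9478) (cross=34.961)
ex = (C−B)/|BC| = (0.8596,0.5110); ey = (-0.5110,0.8596)
P = B + -1.81·ex + -2.66·ey = (3.7883,-2.8628)

3.79 -2.86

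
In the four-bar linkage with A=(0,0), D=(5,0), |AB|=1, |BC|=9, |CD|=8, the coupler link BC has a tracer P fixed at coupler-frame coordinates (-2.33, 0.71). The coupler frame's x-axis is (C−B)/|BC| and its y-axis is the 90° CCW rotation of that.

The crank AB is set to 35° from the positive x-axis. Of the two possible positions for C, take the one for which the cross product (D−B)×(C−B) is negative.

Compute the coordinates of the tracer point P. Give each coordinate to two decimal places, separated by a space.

A=(0,0), D=(5.00,0)
B = A + 1.00·(cos35°, sin35°) = (0.8192, 0.5736)
|BD| = 4.2200
circle(B,9.00) ∩ circle(D,8.00): a=4.1242, h=7.9994
  candidates: C₊=(5.9924,7.9382) cross=33.758; C₋=(3.8178,-7.9122) cross=-33.758
  mode - wants cross < 0 → take C=(3.8178,-7.9122) (cross=-33.758)
ex = (C−B)/|BC| = (0.3332,-0.9429); ey = (0.9429,0.3332)
P = B + -2.33·ex + 0.71·ey = (0.7123,3.0070)

0.71 3.01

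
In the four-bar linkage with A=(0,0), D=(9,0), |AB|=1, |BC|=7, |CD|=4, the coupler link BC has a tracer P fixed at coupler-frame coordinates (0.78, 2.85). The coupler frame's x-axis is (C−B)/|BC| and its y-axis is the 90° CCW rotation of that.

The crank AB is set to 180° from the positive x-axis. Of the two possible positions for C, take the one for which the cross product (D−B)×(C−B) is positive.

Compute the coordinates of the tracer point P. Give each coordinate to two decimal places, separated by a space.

A=(0,0), D=(9.00,0)
B = A + 1.00·(cos180°, sin180°) = (-1.0000, 0.0000)
|BD| = 10.0000
circle(B,7.00) ∩ circle(D,4.00): a=6.6500, h=2.1857
  candidates: C₊=(5.6500,2.1857) cross=21.857; C₋=(5.6500,-2.1857) cross=-21.857
  mode + wants cross > 0 → take C=(5.6500,2.1857) (cross=21.857)
ex = (C−B)/|BC| = (0.9500,0.3122); ey = (-0.3122,0.9500)
P = B + 0.78·ex + 2.85·ey = (-1.1489,2.9511)

-1.15 2.95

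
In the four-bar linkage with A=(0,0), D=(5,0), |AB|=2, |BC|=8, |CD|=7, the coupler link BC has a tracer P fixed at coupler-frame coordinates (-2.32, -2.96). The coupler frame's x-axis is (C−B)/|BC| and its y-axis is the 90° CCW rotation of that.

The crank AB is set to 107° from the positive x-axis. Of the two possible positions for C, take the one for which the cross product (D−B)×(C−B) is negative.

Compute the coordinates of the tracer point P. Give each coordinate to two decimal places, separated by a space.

A=(0,0), D=(5.00,0)
B = A + 2.00·(cos107°, sin107°) = (-0.5847, 1.9126)
|BD| = 5.9032
circle(B,8.00) ∩ circle(D,7.00): a=4.2221, h=6.7951
  candidates: C₊=(5.6112,6.9733) cross=40.113; C₋=(1.2080,-5.8839) cross=-40.113
  mode - wants cross < 0 → take C=(1.2080,-5.8839) (cross=-40.113)
ex = (C−B)/|BC| = (0.2241,-0.9746); ey = (0.9746,0.2241)
P = B + -2.32·ex + -2.96·ey = (-3.9894,3.5103)

-3.99 3.51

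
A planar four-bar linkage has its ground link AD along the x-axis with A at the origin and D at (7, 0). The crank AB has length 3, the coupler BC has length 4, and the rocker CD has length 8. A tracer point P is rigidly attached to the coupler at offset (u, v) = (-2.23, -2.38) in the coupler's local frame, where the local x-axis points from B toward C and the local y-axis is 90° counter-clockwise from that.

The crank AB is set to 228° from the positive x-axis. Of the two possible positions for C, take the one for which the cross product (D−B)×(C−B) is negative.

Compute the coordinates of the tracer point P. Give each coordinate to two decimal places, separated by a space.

-5.27 -2.32

A=(0,0), D=(7.00,0)
B = A + 3.00·(cos228°, sin228°) = (-2.0074, -2.2294)
|BD| = 9.2792
circle(B,4.00) ∩ circle(D,8.00): a=2.0532, h=3.4329
  candidates: C₊=(-0.8391,1.5962) cross=31.854; C₋=(0.8104,-5.0684) cross=-31.854
  mode - wants cross < 0 → take C=(0.8104,-5.0684) (cross=-31.854)
ex = (C−B)/|BC| = (0.7045,-0.7098); ey = (0.7098,0.7045)
P = B + -2.23·ex + -2.38·ey = (-5.2675,-2.3233)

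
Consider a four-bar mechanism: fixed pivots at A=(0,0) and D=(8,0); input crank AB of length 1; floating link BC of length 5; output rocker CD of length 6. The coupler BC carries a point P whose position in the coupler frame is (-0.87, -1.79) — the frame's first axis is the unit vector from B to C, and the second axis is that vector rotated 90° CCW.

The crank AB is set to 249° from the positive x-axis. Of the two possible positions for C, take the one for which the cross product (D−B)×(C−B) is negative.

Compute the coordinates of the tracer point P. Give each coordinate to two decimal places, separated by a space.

-2.15 -1.80

A=(0,0), D=(8.00,0)
B = A + 1.00·(cos249°, sin249°) = (-0.3584, -0.9336)
|BD| = 8.4103
circle(B,5.00) ∩ circle(D,6.00): a=3.5512, h=3.5198
  candidates: C₊=(2.7802,2.9586) cross=29.603; C₋=(3.5616,-4.0374) cross=-29.603
  mode - wants cross < 0 → take C=(3.5616,-4.0374) (cross=-29.603)
ex = (C−B)/|BC| = (0.7840,-0.6208); ey = (0.6208,0.7840)
P = B + -0.87·ex + -1.79·ey = (-2.1516,-1.7969)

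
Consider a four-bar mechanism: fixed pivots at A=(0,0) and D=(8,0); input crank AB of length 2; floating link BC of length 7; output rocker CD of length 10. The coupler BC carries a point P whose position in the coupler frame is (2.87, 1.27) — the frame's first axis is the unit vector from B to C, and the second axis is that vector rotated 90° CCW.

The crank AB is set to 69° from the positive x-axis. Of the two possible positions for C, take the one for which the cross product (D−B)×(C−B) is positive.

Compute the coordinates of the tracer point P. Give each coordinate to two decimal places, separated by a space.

A=(0,0), D=(8.00,0)
B = A + 2.00·(cos69°, sin69°) = (0.7167, 1.8672)
|BD| = 7.5188
circle(B,7.00) ∩ circle(D,10.00): a=0.3679, h=6.9903
  candidates: C₊=(2.8090,8.5472) cross=52.559; C₋=(-0.6628,-4.9956) cross=-52.559
  mode + wants cross > 0 → take C=(2.8090,8.5472) (cross=52.559)
ex = (C−B)/|BC| = (0.2989,0.9543); ey = (-0.9543,0.2989)
P = B + 2.87·ex + 1.27·ey = (0.3626,4.9856)

0.36 4.99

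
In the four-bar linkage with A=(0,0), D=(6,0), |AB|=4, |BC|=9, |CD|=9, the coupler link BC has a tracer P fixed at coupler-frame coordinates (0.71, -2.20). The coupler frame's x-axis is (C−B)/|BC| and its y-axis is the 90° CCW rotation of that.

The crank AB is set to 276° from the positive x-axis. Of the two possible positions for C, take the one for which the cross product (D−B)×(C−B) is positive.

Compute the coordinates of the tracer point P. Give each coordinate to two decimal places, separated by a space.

2.40 -2.79

A=(0,0), D=(6.00,0)
B = A + 4.00·(cos276°, sin276°) = (0.4181, -3.9781)
|BD| = 6.8544
circle(B,9.00) ∩ circle(D,9.00): a=3.4272, h=8.3219
  candidates: C₊=(-1.6207,4.7879) cross=57.042; C₋=(8.0389,-8.7660) cross=-57.042
  mode + wants cross > 0 → take C=(-1.6207,4.7879) (cross=57.042)
ex = (C−B)/|BC| = (-0.2265,0.9740); ey = (-0.9740,-0.2265)
P = B + 0.71·ex + -2.20·ey = (2.4001,-2.7882)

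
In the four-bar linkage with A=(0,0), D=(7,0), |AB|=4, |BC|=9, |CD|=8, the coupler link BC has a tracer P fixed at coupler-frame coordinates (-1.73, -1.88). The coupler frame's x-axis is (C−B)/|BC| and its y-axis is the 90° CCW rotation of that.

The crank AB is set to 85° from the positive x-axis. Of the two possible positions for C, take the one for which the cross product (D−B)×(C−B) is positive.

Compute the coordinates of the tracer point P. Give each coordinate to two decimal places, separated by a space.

A=(0,0), D=(7.00,0)
B = A + 4.00·(cos85°, sin85°) = (0.3486, 3.9848)
|BD| = 7.7537
circle(B,9.00) ∩ circle(D,8.00): a=4.9731, h=7.5012
  candidates: C₊=(8.4698,7.8638) cross=58.162; C₋=(0.7597,-5.0058) cross=-58.162
  mode + wants cross > 0 → take C=(8.4698,7.8638) (cross=58.162)
ex = (C−B)/|BC| = (0.9023,0.4310); ey = (-0.4310,0.9023)
P = B + -1.73·ex + -1.88·ey = (-0.4022,1.5427)

-0.40 1.54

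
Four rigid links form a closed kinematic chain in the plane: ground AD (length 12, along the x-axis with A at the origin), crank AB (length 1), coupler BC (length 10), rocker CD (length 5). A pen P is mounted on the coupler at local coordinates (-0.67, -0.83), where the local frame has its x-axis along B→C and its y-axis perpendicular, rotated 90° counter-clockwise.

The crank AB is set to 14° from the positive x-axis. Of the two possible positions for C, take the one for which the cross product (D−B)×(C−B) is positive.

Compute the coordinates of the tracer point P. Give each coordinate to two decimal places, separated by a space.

0.73 -0.80

A=(0,0), D=(12.00,0)
B = A + 1.00·(cos14°, sin14°) = (0.9703, 0.2419)
|BD| = 11.0324
circle(B,10.00) ∩ circle(D,5.00): a=8.9153, h=4.5297
  candidates: C₊=(9.9828,4.5750) cross=49.973; C₋=(9.7841,-4.4822) cross=-49.973
  mode + wants cross > 0 → take C=(9.9828,4.5750) (cross=49.973)
ex = (C−B)/|BC| = (0.9012,0.4333); ey = (-0.4333,0.9012)
P = B + -0.67·ex + -0.83·ey = (0.7261,-0.7964)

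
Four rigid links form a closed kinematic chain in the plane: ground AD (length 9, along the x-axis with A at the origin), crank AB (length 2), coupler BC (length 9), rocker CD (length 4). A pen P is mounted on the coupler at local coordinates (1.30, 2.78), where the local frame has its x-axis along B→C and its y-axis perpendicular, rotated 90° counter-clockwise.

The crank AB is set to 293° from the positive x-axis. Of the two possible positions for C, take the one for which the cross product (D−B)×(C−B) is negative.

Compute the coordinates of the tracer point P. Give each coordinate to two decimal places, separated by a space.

2.70 0.55

A=(0,0), D=(9.00,0)
B = A + 2.00·(cos293°, sin293°) = (0.7815, -1.8410)
|BD| = 8.4222
circle(B,9.00) ∩ circle(D,4.00): a=8.0699, h=3.9845
  candidates: C₊=(7.7853,3.8111) cross=33.558; C₋=(9.5272,-3.9651) cross=-33.558
  mode - wants cross < 0 → take C=(9.5272,-3.9651) (cross=-33.558)
ex = (C−B)/|BC| = (0.9718,-0.2360); ey = (0.2360,0.9718)
P = B + 1.30·ex + 2.78·ey = (2.7008,0.5536)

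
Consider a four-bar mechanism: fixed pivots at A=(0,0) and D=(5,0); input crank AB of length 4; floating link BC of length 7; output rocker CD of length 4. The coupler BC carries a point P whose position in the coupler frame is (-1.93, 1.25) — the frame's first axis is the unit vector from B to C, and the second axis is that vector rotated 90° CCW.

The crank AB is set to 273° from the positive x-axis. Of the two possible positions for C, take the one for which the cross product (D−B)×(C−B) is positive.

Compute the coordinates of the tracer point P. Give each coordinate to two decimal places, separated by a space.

-1.51 -5.52

A=(0,0), D=(5.00,0)
B = A + 4.00·(cos273°, sin273°) = (0.2093, -3.9945)
|BD| = 6.2375
circle(B,7.00) ∩ circle(D,4.00): a=5.7640, h=3.9719
  candidates: C₊=(2.0928,2.7473) cross=24.775; C₋=(7.1800,-3.3538) cross=-24.775
  mode + wants cross > 0 → take C=(2.0928,2.7473) (cross=24.775)
ex = (C−B)/|BC| = (0.2691,0.9631); ey = (-0.9631,0.2691)
P = B + -1.93·ex + 1.25·ey = (-1.5138,-5.5170)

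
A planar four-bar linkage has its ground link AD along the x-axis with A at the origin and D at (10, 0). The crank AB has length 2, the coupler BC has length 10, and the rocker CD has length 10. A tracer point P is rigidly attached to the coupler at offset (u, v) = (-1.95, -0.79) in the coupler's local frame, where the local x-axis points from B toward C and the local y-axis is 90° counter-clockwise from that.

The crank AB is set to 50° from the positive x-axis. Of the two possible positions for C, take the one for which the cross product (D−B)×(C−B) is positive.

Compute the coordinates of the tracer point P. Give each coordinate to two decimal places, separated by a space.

0.77 -0.51

A=(0,0), D=(10.00,0)
B = A + 2.00·(cos50°, sin50°) = (1.2856, 1.5321)
|BD| = 8.8481
circle(B,10.00) ∩ circle(D,10.00): a=4.4240, h=8.9682
  candidates: C₊=(7.1957,9.5987) cross=79.351; C₋=(4.0899,-8.0666) cross=-79.351
  mode + wants cross > 0 → take C=(7.1957,9.5987) (cross=79.351)
ex = (C−B)/|BC| = (0.5910,0.8067); ey = (-0.8067,0.5910)
P = B + -1.95·ex + -0.79·ey = (0.7704,-0.5078)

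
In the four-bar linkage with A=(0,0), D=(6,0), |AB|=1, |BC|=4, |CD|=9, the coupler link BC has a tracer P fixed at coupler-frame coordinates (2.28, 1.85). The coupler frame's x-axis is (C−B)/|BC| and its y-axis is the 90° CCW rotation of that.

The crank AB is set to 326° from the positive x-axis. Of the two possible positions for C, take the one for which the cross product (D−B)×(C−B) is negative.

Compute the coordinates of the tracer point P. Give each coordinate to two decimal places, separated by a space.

A=(0,0), D=(6.00,0)
B = A + 1.00·(cos326°, sin326°) = (0.8290, -0.5592)
|BD| = 5.2011
circle(B,4.00) ∩ circle(D,9.00): a=-3.6481, h=1.6405
  candidates: C₊=(-2.9743,0.6796) cross=8.532; C₋=(-2.6215,-2.5824) cross=-8.532
  mode - wants cross < 0 → take C=(-2.6215,-2.5824) (cross=-8.532)
ex = (C−B)/|BC| = (-0.8626,-0.5058); ey = (0.5058,-0.8626)
P = B + 2.28·ex + 1.85·ey = (-0.2021,-3.3083)

-0.20 -3.31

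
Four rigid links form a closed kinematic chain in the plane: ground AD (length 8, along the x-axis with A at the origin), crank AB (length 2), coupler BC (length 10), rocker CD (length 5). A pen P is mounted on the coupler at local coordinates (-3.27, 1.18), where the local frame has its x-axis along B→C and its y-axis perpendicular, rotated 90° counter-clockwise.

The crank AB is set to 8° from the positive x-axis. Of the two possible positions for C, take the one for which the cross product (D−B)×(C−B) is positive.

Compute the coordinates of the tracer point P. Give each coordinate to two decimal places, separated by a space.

-1.50 0.28

A=(0,0), D=(8.00,0)
B = A + 2.00·(cos8°, sin8°) = (1.9805, 0.2783)
|BD| = 6.0259
circle(B,10.00) ∩ circle(D,5.00): a=9.2361, h=3.8334
  candidates: C₊=(11.3838,3.6810) cross=23.099; C₋=(11.0297,-3.9776) cross=-23.099
  mode + wants cross > 0 → take C=(11.3838,3.6810) (cross=23.099)
ex = (C−B)/|BC| = (0.9403,0.3403); ey = (-0.3403,0.9403)
P = B + -3.27·ex + 1.18·ey = (-1.4959,0.2753)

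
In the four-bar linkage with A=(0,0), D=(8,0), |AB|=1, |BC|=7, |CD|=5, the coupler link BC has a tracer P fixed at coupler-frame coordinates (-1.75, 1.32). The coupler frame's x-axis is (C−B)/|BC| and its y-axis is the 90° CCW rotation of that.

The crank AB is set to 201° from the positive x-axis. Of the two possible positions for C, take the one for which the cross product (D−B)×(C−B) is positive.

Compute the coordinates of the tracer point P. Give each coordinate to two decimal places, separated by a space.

A=(0,0), D=(8.00,0)
B = A + 1.00·(cos201°, sin201°) = (-0.9336, -0.3584)
|BD| = 8.9408
circle(B,7.00) ∩ circle(D,5.00): a=5.8125, h=3.9005
  candidates: C₊=(4.7180,3.7720) cross=34.874; C₋=(5.0306,-4.0228) cross=-34.874
  mode + wants cross > 0 → take C=(4.7180,3.7720) (cross=34.874)
ex = (C−B)/|BC| = (0.8074,0.5901); ey = (-0.5901,0.8074)
P = B + -1.75·ex + 1.32·ey = (-3.1253,-0.3252)

-3.13 -0.33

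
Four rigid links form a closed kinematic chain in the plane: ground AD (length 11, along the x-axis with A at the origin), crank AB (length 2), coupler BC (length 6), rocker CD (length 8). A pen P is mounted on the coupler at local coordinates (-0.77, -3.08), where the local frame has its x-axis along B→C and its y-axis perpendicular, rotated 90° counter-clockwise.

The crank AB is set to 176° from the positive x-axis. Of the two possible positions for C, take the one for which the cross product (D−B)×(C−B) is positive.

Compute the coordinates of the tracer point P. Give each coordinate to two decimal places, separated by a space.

-1.40 -2.98

A=(0,0), D=(11.00,0)
B = A + 2.00·(cos176°, sin176°) = (-1.9951, 0.1395)
|BD| = 12.9959
circle(B,6.00) ∩ circle(D,8.00): a=5.4207, h=2.5722
  candidates: C₊=(3.4528,2.6534) cross=33.428; C₋=(3.3976,-2.4907) cross=-33.428
  mode + wants cross > 0 → take C=(3.4528,2.6534) (cross=33.428)
ex = (C−B)/|BC| = (0.9080,0.4190); ey = (-0.4190,0.9080)
P = B + -0.77·ex + -3.08·ey = (-1.4038,-2.9797)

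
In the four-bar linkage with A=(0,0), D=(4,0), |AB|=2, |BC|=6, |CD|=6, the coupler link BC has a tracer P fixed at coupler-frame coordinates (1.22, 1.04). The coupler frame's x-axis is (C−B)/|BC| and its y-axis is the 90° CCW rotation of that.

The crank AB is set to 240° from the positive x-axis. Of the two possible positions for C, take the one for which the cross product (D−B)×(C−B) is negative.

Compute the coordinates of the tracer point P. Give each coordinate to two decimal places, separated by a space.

0.60 -1.85

A=(0,0), D=(4.00,0)
B = A + 2.00·(cos240°, sin240°) = (-1.0000, -1.7321)
|BD| = 5.2915
circle(B,6.00) ∩ circle(D,6.00): a=2.6458, h=5.3852
  candidates: C₊=(-0.2627,4.2225) cross=28.496; C₋=(3.2627,-5.9545) cross=-28.496
  mode - wants cross < 0 → take C=(3.2627,-5.9545) (cross=-28.496)
ex = (C−B)/|BC| = (0.7105,-0.7037); ey = (0.7037,0.7105)
P = B + 1.22·ex + 1.04·ey = (0.5986,-1.8518)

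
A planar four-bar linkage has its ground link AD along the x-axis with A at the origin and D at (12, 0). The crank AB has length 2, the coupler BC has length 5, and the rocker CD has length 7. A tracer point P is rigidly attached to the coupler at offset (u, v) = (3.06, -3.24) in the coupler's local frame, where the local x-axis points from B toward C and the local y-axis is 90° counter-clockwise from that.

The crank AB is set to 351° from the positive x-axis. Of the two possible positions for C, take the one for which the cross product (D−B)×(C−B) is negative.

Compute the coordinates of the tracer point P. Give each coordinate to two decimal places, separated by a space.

A=(0,0), D=(12.00,0)
B = A + 2.00·(cos351°, sin351°) = (1.9754, -0.3129)
|BD| = 10.0295
circle(B,5.00) ∩ circle(D,7.00): a=3.8183, h=3.2281
  candidates: C₊=(5.6911,3.0328) cross=32.376; C₋=(5.8925,-3.4203) cross=-32.376
  mode - wants cross < 0 → take C=(5.8925,-3.4203) (cross=-32.376)
ex = (C−B)/|BC| = (0.7834,-0.6215); ey = (0.6215,0.7834)
P = B + 3.06·ex + -3.24·ey = (2.3590,-4.7529)

2.36 -4.75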